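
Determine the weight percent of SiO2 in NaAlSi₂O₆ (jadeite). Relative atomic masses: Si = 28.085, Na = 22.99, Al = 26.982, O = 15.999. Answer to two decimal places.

59.45 wt%

Molar mass of NaAlSi₂O₆ = 1×22.99 + 1×26.982 + 2×28.085 + 6×15.999 = 202.136 g/mol.
Each formula unit contains 2 Si, equivalent to 2/1 = 2.0000 mol SiO2.
M(SiO2) = 1×28.085 + 2×15.999 = 60.083 g/mol.
Mass of SiO2 per formula unit = 2.0000 × 60.083 = 120.166 g.
SiO2 wt% = 120.166 / 202.136 × 100 = 59.45%.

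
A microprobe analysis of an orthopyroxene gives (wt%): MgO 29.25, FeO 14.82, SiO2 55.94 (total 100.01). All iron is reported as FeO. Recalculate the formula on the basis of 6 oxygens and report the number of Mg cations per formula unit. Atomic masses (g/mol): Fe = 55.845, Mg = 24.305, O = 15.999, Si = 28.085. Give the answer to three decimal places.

1.558 Mg apfu

29.25 wt% MgO ÷ 40.304 g/mol = 0.72573 mol, giving 0.72573 Mg and 0.72573 O.
14.82 wt% FeO ÷ 71.844 g/mol = 0.20628 mol, giving 0.20628 Fe and 0.20628 O.
55.94 wt% SiO2 ÷ 60.083 g/mol = 0.93105 mol, giving 0.93105 Si and 1.86210 O.
Oxygen sums to 2.79411; scaling by 6/2.79411 = 2.14737 puts the formula on 6 O.
Mg: 0.72573 × 2.14737 = 1.558 atoms per formula unit.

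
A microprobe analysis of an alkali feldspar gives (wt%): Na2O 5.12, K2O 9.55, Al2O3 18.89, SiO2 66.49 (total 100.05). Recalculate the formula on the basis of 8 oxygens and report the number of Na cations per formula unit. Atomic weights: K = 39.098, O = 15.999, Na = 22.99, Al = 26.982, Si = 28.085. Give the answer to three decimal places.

Na2O (M=61.979): mol = 0.08261; Na = 0.16522, O = 0.08261.
K2O (M=94.195): mol = 0.10139; K = 0.20278, O = 0.10139.
Al2O3 (M=101.961): mol = 0.18527; Al = 0.37054, O = 0.55581.
SiO2 (M=60.083): mol = 1.10664; Si = 1.10664, O = 2.21328.
ΣO = 2.95309; factor = 8/ΣO = 2.70903.
Na apfu = 0.16522 × 2.70903 = 0.448.

0.448 Na apfu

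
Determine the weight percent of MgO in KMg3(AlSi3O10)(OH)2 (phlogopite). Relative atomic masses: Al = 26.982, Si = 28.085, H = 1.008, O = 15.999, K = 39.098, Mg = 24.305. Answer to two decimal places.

28.98 wt%

M(KMg3(AlSi3O10)(OH)2) = 417.254 g/mol; M(MgO) = 40.304 g/mol.
Moles MgO per formula unit = 3 Mg ÷ 1 = 3.0000.
MgO fraction = (3.0000 × 40.304) / 417.254 = 120.912/417.254 = 0.2898.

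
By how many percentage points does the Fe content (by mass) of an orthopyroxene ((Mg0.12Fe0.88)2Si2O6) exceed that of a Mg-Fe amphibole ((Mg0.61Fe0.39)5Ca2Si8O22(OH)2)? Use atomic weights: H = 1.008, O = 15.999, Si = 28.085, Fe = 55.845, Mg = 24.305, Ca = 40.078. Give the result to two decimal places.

25.89 percentage points

First mineral: 98.287 g Fe in 256.284 g formula = 38.35 wt% Fe.
Second mineral: 108.898 g Fe in 873.856 g formula = 12.46 wt% Fe.
38.35% − 12.46% gives a difference of 25.89 percentage points.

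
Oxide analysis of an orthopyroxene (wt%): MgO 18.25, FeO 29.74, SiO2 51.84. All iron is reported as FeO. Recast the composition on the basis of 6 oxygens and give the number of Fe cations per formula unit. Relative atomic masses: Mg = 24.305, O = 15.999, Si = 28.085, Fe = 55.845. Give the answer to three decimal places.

18.25 wt% MgO ÷ 40.304 g/mol = 0.45281 mol, giving 0.45281 Mg and 0.45281 O.
29.74 wt% FeO ÷ 71.844 g/mol = 0.41395 mol, giving 0.41395 Fe and 0.41395 O.
51.84 wt% SiO2 ÷ 60.083 g/mol = 0.86281 mol, giving 0.86281 Si and 1.72562 O.
Oxygen sums to 2.59238; scaling by 6/2.59238 = 2.31448 puts the formula on 6 O.
Fe: 0.41395 × 2.31448 = 0.958 atoms per formula unit.

0.958 Fe apfu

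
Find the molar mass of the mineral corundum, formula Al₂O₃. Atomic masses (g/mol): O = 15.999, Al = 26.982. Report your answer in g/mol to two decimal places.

101.96 g/mol

M = 2(26.982) + 3(15.999)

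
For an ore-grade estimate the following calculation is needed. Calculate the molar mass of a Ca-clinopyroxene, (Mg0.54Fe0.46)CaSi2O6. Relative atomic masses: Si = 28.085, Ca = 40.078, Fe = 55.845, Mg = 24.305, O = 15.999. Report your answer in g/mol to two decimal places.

231.06 g/mol

Mg: 0.54 × 24.305 = 13.1247
Fe: 0.46 × 55.845 = 25.6887
Ca: 1 × 40.078 = 40.0780
Si: 2 × 28.085 = 56.1700
O: 6 × 15.999 = 95.9940
Summing the contributions gives the formula mass.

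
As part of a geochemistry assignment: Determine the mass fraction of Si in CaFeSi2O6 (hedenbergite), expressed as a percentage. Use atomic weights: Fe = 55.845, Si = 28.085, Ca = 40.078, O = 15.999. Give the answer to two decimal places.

Formula mass = 1*40.078 + 1*55.845 + 2*28.085 + 6*15.999 = 248.087 g/mol, of which 56.170 g is Si.
So Si makes up 56.170/248.087 = 0.2264 of the mass, i.e. 22.64%.

22.64 weight percent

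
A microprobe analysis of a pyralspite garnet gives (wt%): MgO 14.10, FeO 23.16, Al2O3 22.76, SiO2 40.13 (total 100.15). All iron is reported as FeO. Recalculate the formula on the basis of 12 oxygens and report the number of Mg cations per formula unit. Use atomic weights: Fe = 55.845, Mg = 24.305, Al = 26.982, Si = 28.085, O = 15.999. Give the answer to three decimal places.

MgO (M=40.304): mol = 0.34984; Mg = 0.34984, O = 0.34984.
FeO (M=71.844): mol = 0.32237; Fe = 0.32237, O = 0.32237.
Al2O3 (M=101.961): mol = 0.22322; Al = 0.44644, O = 0.66966.
SiO2 (M=60.083): mol = 0.66791; Si = 0.66791, O = 1.33582.
ΣO = 2.67769; factor = 12/ΣO = 4.48147.
Mg apfu = 0.34984 × 4.48147 = 1.568.

1.568 Mg apfu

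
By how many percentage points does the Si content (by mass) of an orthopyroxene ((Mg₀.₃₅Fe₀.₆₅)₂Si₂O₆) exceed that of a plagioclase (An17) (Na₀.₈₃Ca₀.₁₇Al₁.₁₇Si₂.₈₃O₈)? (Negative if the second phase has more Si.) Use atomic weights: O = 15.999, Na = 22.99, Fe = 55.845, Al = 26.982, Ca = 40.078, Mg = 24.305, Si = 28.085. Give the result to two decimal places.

Si in (Mg₀.₃₅Fe₀.₆₅)₂Si₂O₆: molar mass 241.776 g/mol; 2×28.085 = 56.170 g → 23.23 wt%.
Si in Na₀.₈₃Ca₀.₁₇Al₁.₁₇Si₂.₈₃O₈: molar mass 264.936 g/mol; 2.83×28.085 = 79.481 g → 30.00 wt%.
Difference = 23.23 − 30.00 = -6.77 percentage points.

-6.77 percentage points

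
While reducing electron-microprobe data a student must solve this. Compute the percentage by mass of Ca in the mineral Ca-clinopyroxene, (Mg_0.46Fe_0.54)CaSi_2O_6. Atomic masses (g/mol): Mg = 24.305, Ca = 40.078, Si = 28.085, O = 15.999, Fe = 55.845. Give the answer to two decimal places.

17.16 mass %

M((Mg_0.46Fe_0.54)CaSi_2O_6) = 233.579 g/mol.
Ca contributes 1 × 40.078 = 40.078 g per mole.
40.078/233.579 = 0.1716 → 17.16%.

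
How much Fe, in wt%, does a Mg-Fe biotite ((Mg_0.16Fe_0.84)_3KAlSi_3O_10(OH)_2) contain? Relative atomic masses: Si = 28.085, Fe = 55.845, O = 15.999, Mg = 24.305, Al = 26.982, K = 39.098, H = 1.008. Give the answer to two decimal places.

28.33 wt%

Formula mass = 0.48·24.305 + 2.52·55.845 + 1·39.098 + 1·26.982 + 3·28.085 + 12·15.999 + 2·1.008 = 496.735 g/mol, of which 140.729 g is Fe.
So Fe makes up 140.729/496.735 = 0.2833 of the mass, i.e. 28.33%.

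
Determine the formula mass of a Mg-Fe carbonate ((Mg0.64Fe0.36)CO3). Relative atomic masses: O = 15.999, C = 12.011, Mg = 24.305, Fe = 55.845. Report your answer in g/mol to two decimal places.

95.67 g/mol

The formula mass is the sum 0.64(24.305) + 0.36(55.845) + 1(12.011) + 3(15.999).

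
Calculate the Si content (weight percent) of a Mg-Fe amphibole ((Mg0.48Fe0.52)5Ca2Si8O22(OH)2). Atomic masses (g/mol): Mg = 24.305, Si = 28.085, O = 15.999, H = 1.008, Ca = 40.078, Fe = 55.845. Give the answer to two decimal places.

Molar mass of (Mg0.48Fe0.52)5Ca2Si8O22(OH)2: 2.40·24.305 + 2.60·55.845 + 2·40.078 + 8·28.085 + 24·15.999 + 2·1.008 = 894.357 g/mol.
Mass of Si per formula unit: 8 × 28.085 = 224.680 g.
Weight fraction Si = 224.680 / 894.357 = 0.2512.

25.12 weight percent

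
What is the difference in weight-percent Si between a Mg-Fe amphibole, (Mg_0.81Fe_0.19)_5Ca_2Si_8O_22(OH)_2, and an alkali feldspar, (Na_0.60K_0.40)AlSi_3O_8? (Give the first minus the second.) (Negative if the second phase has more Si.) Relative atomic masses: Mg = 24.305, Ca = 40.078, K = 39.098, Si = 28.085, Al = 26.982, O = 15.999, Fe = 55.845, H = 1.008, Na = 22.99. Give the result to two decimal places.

First mineral: 224.680 g Si in 842.316 g formula = 26.67 wt% Si.
Second mineral: 84.255 g Si in 268.662 g formula = 31.36 wt% Si.
26.67% − 31.36% gives a difference of -4.69 percentage points.

-4.69 percentage points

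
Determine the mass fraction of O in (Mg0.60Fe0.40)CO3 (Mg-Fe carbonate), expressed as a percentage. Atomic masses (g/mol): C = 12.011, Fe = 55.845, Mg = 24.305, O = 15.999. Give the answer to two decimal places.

Formula mass = 0.60×24.305 + 0.40×55.845 + 1×12.011 + 3×15.999 = 96.929 g/mol, of which 47.997 g is O.
So O makes up 47.997/96.929 = 0.4952 of the mass, i.e. 49.52%.

49.52 mass %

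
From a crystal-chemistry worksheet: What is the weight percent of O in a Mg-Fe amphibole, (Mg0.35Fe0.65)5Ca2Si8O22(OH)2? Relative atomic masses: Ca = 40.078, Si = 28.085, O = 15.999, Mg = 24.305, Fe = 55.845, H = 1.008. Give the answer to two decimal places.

41.97 weight percent

Molar mass of (Mg0.35Fe0.65)5Ca2Si8O22(OH)2: 1.75*24.305 + 3.25*55.845 + 2*40.078 + 8*28.085 + 24*15.999 + 2*1.008 = 914.858 g/mol.
Mass of O per formula unit: 24 × 15.999 = 383.976 g.
Weight fraction O = 383.976 / 914.858 = 0.4197.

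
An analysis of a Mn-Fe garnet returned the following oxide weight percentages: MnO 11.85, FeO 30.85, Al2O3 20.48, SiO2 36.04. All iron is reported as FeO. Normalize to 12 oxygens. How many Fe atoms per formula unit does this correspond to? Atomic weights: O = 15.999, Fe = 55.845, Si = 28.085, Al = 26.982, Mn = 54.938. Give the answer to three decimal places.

2.148 Fe apfu

11.85 wt% MnO ÷ 70.937 g/mol = 0.16705 mol, giving 0.16705 Mn and 0.16705 O.
30.85 wt% FeO ÷ 71.844 g/mol = 0.42940 mol, giving 0.42940 Fe and 0.42940 O.
20.48 wt% Al2O3 ÷ 101.961 g/mol = 0.20086 mol, giving 0.40172 Al and 0.60258 O.
36.04 wt% SiO2 ÷ 60.083 g/mol = 0.59984 mol, giving 0.59984 Si and 1.19968 O.
Oxygen sums to 2.39871; scaling by 12/2.39871 = 5.00269 puts the formula on 12 O.
Fe: 0.42940 × 5.00269 = 2.148 atoms per formula unit.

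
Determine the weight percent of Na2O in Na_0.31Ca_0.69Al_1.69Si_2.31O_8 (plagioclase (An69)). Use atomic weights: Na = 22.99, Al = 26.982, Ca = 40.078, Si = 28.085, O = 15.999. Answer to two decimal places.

M(Na_0.31Ca_0.69Al_1.69Si_2.31O_8) = 273.249 g/mol; M(Na2O) = 61.979 g/mol.
Moles Na2O per formula unit = 0.31 Na ÷ 2 = 0.1550.
Na2O fraction = (0.1550 × 61.979) / 273.249 = 9.607/273.249 = 0.0352.

3.52 wt%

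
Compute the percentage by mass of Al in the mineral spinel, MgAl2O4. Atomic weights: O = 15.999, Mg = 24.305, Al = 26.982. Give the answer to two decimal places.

37.93 mass %

Formula mass = 1×24.305 + 2×26.982 + 4×15.999 = 142.265 g/mol, of which 53.964 g is Al.
So Al makes up 53.964/142.265 = 0.3793 of the mass, i.e. 37.93%.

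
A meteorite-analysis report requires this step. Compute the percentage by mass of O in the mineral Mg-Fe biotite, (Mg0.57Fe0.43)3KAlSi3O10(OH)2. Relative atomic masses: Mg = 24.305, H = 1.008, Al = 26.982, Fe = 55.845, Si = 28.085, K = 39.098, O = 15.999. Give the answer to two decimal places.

41.92 mass %

M((Mg0.57Fe0.43)3KAlSi3O10(OH)2) = 457.941 g/mol.
O contributes 12 × 15.999 = 191.988 g per mole.
191.988/457.941 = 0.4192 → 41.92%.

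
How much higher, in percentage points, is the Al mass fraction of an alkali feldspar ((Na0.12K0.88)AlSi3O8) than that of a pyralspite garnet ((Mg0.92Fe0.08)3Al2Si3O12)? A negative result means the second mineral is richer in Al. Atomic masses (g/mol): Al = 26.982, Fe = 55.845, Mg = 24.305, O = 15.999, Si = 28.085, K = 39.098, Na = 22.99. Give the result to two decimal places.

-3.38 percentage points

First mineral: 26.982 g Al in 276.394 g formula = 9.76 wt% Al.
Second mineral: 53.964 g Al in 410.692 g formula = 13.14 wt% Al.
9.76% − 13.14% gives a difference of -3.38 percentage points.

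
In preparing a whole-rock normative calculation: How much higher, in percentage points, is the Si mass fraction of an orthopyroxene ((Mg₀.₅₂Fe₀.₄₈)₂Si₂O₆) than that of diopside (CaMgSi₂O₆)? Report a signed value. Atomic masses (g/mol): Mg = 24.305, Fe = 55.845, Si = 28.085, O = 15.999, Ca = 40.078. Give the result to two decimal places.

-1.63 percentage points

M((Mg₀.₅₂Fe₀.₄₈)₂Si₂O₆) = 231.052 g/mol, so wt% Si = 56.170/231.052 × 100 = 24.31%.
M(CaMgSi₂O₆) = 216.547 g/mol, so wt% Si = 56.170/216.547 × 100 = 25.94%.
24.31 − 25.94 = -1.63 pp.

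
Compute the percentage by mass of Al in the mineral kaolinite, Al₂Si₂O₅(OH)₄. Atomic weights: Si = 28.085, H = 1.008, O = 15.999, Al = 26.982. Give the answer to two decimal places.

Molar mass of Al₂Si₂O₅(OH)₄: 2·26.982 + 2·28.085 + 9·15.999 + 4·1.008 = 258.157 g/mol.
Mass of Al per formula unit: 2 × 26.982 = 53.964 g.
Weight fraction Al = 53.964 / 258.157 = 0.2090.

20.90 wt%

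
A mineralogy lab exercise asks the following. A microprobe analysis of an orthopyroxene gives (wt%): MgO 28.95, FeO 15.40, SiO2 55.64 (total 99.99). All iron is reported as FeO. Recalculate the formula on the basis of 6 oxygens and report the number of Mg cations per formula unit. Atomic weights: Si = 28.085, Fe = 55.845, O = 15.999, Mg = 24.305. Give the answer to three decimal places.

MgO (M=40.304): mol = 0.71829; Mg = 0.71829, O = 0.71829.
FeO (M=71.844): mol = 0.21435; Fe = 0.21435, O = 0.21435.
SiO2 (M=60.083): mol = 0.92605; Si = 0.92605, O = 1.85210.
ΣO = 2.78474; factor = 6/ΣO = 2.15460.
Mg apfu = 0.71829 × 2.15460 = 1.548.

1.548 Mg apfu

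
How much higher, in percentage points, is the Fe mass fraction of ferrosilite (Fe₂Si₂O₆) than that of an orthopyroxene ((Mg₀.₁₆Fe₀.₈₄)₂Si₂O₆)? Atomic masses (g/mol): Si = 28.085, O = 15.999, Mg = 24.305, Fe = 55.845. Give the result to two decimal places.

Fe in Fe₂Si₂O₆: molar mass 263.854 g/mol; 2×55.845 = 111.690 g → 42.33 wt%.
Fe in (Mg₀.₁₆Fe₀.₈₄)₂Si₂O₆: molar mass 253.761 g/mol; 1.68×55.845 = 93.820 g → 36.97 wt%.
Difference = 42.33 − 36.97 = 5.36 percentage points.

5.36 percentage points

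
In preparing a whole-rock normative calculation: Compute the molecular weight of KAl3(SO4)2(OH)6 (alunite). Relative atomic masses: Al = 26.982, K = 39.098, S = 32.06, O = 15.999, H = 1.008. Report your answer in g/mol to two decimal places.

The formula mass is the sum 1*39.098 + 3*26.982 + 2*32.06 + 14*15.999 + 6*1.008.

414.20 g/mol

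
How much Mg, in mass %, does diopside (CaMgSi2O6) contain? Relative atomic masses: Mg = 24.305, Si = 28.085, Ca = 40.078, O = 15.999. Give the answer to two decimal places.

11.22 mass %

Formula mass = 1×40.078 + 1×24.305 + 2×28.085 + 6×15.999 = 216.547 g/mol, of which 24.305 g is Mg.
So Mg makes up 24.305/216.547 = 0.1122 of the mass, i.e. 11.22%.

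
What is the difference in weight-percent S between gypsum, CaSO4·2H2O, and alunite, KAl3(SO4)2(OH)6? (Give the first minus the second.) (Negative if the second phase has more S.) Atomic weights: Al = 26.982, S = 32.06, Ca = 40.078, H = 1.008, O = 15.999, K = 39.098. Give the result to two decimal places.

3.14 percentage points

S in CaSO4·2H2O: molar mass 172.164 g/mol; 1×32.06 = 32.060 g → 18.62 wt%.
S in KAl3(SO4)2(OH)6: molar mass 414.198 g/mol; 2×32.06 = 64.120 g → 15.48 wt%.
Difference = 18.62 − 15.48 = 3.14 percentage points.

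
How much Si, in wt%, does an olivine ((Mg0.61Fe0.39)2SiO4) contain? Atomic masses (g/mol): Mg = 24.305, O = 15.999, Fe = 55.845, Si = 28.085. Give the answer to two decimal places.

16.99 wt%

Molar mass of (Mg0.61Fe0.39)2SiO4: 1.22×24.305 + 0.78×55.845 + 1×28.085 + 4×15.999 = 165.292 g/mol.
Mass of Si per formula unit: 1 × 28.085 = 28.085 g.
Weight fraction Si = 28.085 / 165.292 = 0.1699.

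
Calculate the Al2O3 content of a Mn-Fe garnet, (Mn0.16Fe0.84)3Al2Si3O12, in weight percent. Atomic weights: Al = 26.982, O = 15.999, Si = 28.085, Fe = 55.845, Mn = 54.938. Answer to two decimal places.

20.50 wt%

Molar mass of (Mn0.16Fe0.84)3Al2Si3O12 = 0.48·54.938 + 2.52·55.845 + 2·26.982 + 3·28.085 + 12·15.999 = 497.307 g/mol.
Each formula unit contains 2 Al, equivalent to 2/2 = 1.0000 mol Al2O3.
M(Al2O3) = 2×26.982 + 3×15.999 = 101.961 g/mol.
Mass of Al2O3 per formula unit = 1.0000 × 101.961 = 101.961 g.
Al2O3 wt% = 101.961 / 497.307 × 100 = 20.50%.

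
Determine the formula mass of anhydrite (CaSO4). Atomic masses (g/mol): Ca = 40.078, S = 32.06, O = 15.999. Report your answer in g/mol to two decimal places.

The formula mass is the sum 1·40.078 + 1·32.06 + 4·15.999.

136.13 g/mol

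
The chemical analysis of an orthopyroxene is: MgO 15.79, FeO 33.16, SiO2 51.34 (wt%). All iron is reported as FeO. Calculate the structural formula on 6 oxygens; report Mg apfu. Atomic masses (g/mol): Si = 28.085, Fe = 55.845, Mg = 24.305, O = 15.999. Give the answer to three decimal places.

MgO: 15.79/40.304 = 0.39177 mol → 0.39177 mol Mg, 0.39177 mol O.
FeO: 33.16/71.844 = 0.46156 mol → 0.46156 mol Fe, 0.46156 mol O.
SiO2: 51.34/60.083 = 0.85448 mol → 0.85448 mol Si, 1.70896 mol O.
Total oxygen = 2.56229 mol. Normalization factor = 6/2.56229 = 2.34166.
Mg per 6 O = 0.39177 × 2.34166 = 0.917.

0.917 Mg apfu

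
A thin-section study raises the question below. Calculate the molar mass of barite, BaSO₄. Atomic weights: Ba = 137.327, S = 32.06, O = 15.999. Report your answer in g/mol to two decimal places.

233.38 g/mol

Ba: 1 × 137.327 = 137.3270
S: 1 × 32.06 = 32.0600
O: 4 × 15.999 = 63.9960
Summing the contributions gives the formula mass.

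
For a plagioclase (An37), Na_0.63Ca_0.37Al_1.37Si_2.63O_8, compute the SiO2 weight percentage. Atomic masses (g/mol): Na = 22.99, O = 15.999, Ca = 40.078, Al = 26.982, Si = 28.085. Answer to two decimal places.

Formula mass = 268.133 g/mol.
2.63 Si → 2.6300 mol SiO2 per formula unit; M(SiO2) = 60.083, so SiO2 mass = 158.018 g.
158.018/268.133 × 100 = 58.93 wt%.

58.93 wt%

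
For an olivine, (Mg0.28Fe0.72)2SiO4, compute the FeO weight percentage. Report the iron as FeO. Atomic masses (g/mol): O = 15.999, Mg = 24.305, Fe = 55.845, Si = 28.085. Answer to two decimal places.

55.59 wt%

Formula mass = 186.109 g/mol.
1.44 Fe → 1.4400 mol FeO per formula unit; M(FeO) = 71.844, so FeO mass = 103.455 g.
103.455/186.109 × 100 = 55.59 wt%.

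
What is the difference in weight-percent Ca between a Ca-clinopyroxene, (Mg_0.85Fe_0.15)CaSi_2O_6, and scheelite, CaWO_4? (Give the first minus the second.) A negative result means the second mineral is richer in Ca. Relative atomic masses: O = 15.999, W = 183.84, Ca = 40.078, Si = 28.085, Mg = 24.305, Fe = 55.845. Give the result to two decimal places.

4.19 percentage points

First mineral: 40.078 g Ca in 221.278 g formula = 18.11 wt% Ca.
Second mineral: 40.078 g Ca in 287.914 g formula = 13.92 wt% Ca.
18.11% − 13.92% gives a difference of 4.19 percentage points.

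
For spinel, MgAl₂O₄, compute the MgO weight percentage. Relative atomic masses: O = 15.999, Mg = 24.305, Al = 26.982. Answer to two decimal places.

Formula mass = 142.265 g/mol.
1 Mg → 1.0000 mol MgO per formula unit; M(MgO) = 40.304, so MgO mass = 40.304 g.
40.304/142.265 × 100 = 28.33 wt%.

28.33 wt%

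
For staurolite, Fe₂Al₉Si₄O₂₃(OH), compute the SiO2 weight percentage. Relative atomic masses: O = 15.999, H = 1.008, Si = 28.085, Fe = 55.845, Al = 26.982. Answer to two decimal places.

28.21 wt%

M(Fe₂Al₉Si₄O₂₃(OH)) = 851.852 g/mol; M(SiO2) = 60.083 g/mol.
Moles SiO2 per formula unit = 4 Si ÷ 1 = 4.0000.
SiO2 fraction = (4.0000 × 60.083) / 851.852 = 240.332/851.852 = 0.2821.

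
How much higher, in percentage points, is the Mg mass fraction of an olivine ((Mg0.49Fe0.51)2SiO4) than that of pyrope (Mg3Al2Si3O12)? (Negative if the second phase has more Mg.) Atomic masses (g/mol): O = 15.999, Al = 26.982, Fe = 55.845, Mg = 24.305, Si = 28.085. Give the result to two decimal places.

Mg in (Mg0.49Fe0.51)2SiO4: molar mass 172.862 g/mol; 0.98×24.305 = 23.819 g → 13.78 wt%.
Mg in Mg3Al2Si3O12: molar mass 403.122 g/mol; 3×24.305 = 72.915 g → 18.09 wt%.
Difference = 13.78 − 18.09 = -4.31 percentage points.

-4.31 percentage points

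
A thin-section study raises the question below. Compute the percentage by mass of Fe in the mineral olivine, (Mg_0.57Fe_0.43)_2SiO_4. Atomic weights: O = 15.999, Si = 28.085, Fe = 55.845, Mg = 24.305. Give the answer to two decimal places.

28.62 weight percent

M((Mg_0.57Fe_0.43)_2SiO_4) = 167.815 g/mol.
Fe contributes 0.86 × 55.845 = 48.027 g per mole.
48.027/167.815 = 0.2862 → 28.62%.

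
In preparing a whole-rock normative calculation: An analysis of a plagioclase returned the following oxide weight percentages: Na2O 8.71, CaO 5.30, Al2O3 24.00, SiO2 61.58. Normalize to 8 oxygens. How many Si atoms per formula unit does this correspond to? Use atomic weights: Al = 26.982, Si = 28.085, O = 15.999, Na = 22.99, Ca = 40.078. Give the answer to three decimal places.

Na2O: 8.71/61.979 = 0.14053 mol → 0.28106 mol Na, 0.14053 mol O.
CaO: 5.30/56.077 = 0.09451 mol → 0.09451 mol Ca, 0.09451 mol O.
Al2O3: 24.00/101.961 = 0.23538 mol → 0.47076 mol Al, 0.70614 mol O.
SiO2: 61.58/60.083 = 1.02492 mol → 1.02492 mol Si, 2.04984 mol O.
Total oxygen = 2.99102 mol. Normalization factor = 8/2.99102 = 2.67467.
Si per 8 O = 1.02492 × 2.67467 = 2.741.

2.741 Si apfu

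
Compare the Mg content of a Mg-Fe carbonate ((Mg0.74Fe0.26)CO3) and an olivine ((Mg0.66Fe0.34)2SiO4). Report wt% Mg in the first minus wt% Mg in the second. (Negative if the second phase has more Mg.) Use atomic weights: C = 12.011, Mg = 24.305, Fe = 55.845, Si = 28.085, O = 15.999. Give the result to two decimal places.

M((Mg0.74Fe0.26)CO3) = 92.513 g/mol, so wt% Mg = 17.986/92.513 × 100 = 19.44%.
M((Mg0.66Fe0.34)2SiO4) = 162.138 g/mol, so wt% Mg = 32.083/162.138 × 100 = 19.79%.
19.44 − 19.79 = -0.35 pp.

-0.35 percentage points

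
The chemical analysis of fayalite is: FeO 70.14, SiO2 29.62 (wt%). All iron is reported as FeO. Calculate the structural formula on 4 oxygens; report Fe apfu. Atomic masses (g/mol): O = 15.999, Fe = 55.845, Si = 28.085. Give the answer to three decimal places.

FeO: 70.14/71.844 = 0.97628 mol → 0.97628 mol Fe, 0.97628 mol O.
SiO2: 29.62/60.083 = 0.49298 mol → 0.49298 mol Si, 0.98596 mol O.
Total oxygen = 1.96224 mol. Normalization factor = 4/1.96224 = 2.03849.
Fe per 4 O = 0.97628 × 2.03849 = 1.990.

1.990 Fe apfu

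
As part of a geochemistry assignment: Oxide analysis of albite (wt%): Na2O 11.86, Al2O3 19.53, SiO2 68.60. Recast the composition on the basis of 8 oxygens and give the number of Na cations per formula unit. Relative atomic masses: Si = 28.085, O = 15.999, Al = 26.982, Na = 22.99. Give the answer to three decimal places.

Na2O (M=61.979): mol = 0.19136; Na = 0.38272, O = 0.19136.
Al2O3 (M=101.961): mol = 0.19154; Al = 0.38308, O = 0.57462.
SiO2 (M=60.083): mol = 1.14175; Si = 1.14175, O = 2.28350.
ΣO = 3.04948; factor = 8/ΣO = 2.62340.
Na apfu = 0.38272 × 2.62340 = 1.004.

1.004 Na apfu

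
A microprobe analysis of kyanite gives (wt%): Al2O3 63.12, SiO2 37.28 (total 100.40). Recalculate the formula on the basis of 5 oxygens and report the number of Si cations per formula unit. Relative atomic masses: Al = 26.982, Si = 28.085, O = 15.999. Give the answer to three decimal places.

1.001 Si apfu

Al2O3 (M=101.961): mol = 0.61906; Al = 1.23812, O = 1.85718.
SiO2 (M=60.083): mol = 0.62048; Si = 0.62048, O = 1.24096.
ΣO = 3.09814; factor = 5/ΣO = 1.61387.
Si apfu = 0.62048 × 1.61387 = 1.001.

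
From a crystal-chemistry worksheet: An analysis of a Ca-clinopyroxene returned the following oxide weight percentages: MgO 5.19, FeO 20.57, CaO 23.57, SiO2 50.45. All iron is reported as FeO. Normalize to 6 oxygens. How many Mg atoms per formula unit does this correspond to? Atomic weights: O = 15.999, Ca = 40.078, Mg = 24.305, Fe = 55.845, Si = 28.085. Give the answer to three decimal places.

MgO (M=40.304): mol = 0.12877; Mg = 0.12877, O = 0.12877.
FeO (M=71.844): mol = 0.28631; Fe = 0.28631, O = 0.28631.
CaO (M=56.077): mol = 0.42031; Ca = 0.42031, O = 0.42031.
SiO2 (M=60.083): mol = 0.83967; Si = 0.83967, O = 1.67934.
ΣO = 2.51473; factor = 6/ΣO = 2.38594.
Mg apfu = 0.12877 × 2.38594 = 0.307.

0.307 Mg apfu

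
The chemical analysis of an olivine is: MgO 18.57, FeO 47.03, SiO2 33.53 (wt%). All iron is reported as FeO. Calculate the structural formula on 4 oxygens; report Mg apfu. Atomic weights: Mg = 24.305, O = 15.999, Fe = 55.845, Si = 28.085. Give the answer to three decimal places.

MgO: 18.57/40.304 = 0.46075 mol → 0.46075 mol Mg, 0.46075 mol O.
FeO: 47.03/71.844 = 0.65461 mol → 0.65461 mol Fe, 0.65461 mol O.
SiO2: 33.53/60.083 = 0.55806 mol → 0.55806 mol Si, 1.11612 mol O.
Total oxygen = 2.23148 mol. Normalization factor = 4/2.23148 = 1.79253.
Mg per 4 O = 0.46075 × 1.79253 = 0.826.

0.826 Mg apfu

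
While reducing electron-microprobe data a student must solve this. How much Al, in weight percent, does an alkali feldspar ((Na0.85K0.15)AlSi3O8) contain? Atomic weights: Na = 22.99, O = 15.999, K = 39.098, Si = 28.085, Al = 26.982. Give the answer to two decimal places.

Formula mass = 0.85·22.99 + 0.15·39.098 + 1·26.982 + 3·28.085 + 8·15.999 = 264.635 g/mol, of which 26.982 g is Al.
So Al makes up 26.982/264.635 = 0.1020 of the mass, i.e. 10.20%.

10.20 weight percent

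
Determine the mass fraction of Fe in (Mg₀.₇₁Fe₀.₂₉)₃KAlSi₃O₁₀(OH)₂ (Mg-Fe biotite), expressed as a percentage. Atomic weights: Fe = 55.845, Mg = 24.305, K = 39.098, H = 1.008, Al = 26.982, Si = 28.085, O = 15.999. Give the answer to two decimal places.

10.93 wt%

M((Mg₀.₇₁Fe₀.₂₉)₃KAlSi₃O₁₀(OH)₂) = 444.694 g/mol.
Fe contributes 0.87 × 55.845 = 48.585 g per mole.
48.585/444.694 = 0.1093 → 10.93%.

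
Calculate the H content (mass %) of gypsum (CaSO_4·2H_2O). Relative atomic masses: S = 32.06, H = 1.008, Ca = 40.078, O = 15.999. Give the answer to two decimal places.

M(CaSO_4·2H_2O) = 172.164 g/mol.
H contributes 4 × 1.008 = 4.032 g per mole.
4.032/172.164 = 0.0234 → 2.34%.

2.34 mass %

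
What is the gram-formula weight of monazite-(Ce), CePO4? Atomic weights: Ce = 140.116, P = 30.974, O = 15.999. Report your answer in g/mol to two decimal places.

235.09 g/mol

M = 1(140.116) + 1(30.974) + 4(15.999)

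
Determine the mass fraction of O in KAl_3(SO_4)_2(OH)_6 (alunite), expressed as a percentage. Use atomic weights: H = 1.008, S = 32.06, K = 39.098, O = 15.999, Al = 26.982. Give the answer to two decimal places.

Molar mass of KAl_3(SO_4)_2(OH)_6: 1×39.098 + 3×26.982 + 2×32.06 + 14×15.999 + 6×1.008 = 414.198 g/mol.
Mass of O per formula unit: 14 × 15.999 = 223.986 g.
Weight fraction O = 223.986 / 414.198 = 0.5408.

54.08 mass %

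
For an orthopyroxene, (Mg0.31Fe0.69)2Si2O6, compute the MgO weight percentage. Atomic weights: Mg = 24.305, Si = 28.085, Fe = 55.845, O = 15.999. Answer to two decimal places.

10.23 wt%

Formula mass = 244.299 g/mol.
0.62 Mg → 0.6200 mol MgO per formula unit; M(MgO) = 40.304, so MgO mass = 24.988 g.
24.988/244.299 × 100 = 10.23 wt%.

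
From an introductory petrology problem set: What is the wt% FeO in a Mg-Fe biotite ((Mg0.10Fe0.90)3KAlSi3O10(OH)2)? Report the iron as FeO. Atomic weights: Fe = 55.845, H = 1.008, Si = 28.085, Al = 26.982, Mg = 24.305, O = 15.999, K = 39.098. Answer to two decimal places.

38.61 wt%

M((Mg0.10Fe0.90)3KAlSi3O10(OH)2) = 502.412 g/mol; M(FeO) = 71.844 g/mol.
Moles FeO per formula unit = 2.70 Fe ÷ 1 = 2.7000.
FeO fraction = (2.7000 × 71.844) / 502.412 = 193.979/502.412 = 0.3861.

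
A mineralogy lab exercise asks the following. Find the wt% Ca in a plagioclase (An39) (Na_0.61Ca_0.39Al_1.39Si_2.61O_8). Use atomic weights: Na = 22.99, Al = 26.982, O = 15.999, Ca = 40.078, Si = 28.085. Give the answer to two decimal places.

M(Na_0.61Ca_0.39Al_1.39Si_2.61O_8) = 268.453 g/mol.
Ca contributes 0.39 × 40.078 = 15.630 g per mole.
15.630/268.453 = 0.0582 → 5.82%.

5.82 wt%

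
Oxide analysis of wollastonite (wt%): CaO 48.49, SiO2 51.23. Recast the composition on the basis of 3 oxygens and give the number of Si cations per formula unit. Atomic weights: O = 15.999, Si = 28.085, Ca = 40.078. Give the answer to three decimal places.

0.995 Si apfu

CaO (M=56.077): mol = 0.86470; Ca = 0.86470, O = 0.86470.
SiO2 (M=60.083): mol = 0.85265; Si = 0.85265, O = 1.70530.
ΣO = 2.57000; factor = 3/ΣO = 1.16732.
Si apfu = 0.85265 × 1.16732 = 0.995.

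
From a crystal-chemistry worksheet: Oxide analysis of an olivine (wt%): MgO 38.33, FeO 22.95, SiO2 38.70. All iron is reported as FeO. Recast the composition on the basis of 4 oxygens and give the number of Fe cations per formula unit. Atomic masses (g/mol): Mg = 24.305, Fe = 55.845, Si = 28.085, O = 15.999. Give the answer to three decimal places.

0.499 Fe apfu

MgO (M=40.304): mol = 0.95102; Mg = 0.95102, O = 0.95102.
FeO (M=71.844): mol = 0.31944; Fe = 0.31944, O = 0.31944.
SiO2 (M=60.083): mol = 0.64411; Si = 0.64411, O = 1.28822.
ΣO = 2.55868; factor = 4/ΣO = 1.56331.
Fe apfu = 0.31944 × 1.56331 = 0.499.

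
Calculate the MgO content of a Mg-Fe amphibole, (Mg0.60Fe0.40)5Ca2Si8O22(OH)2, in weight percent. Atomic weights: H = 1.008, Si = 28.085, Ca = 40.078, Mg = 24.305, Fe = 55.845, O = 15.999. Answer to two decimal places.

13.81 wt%

Formula mass = 875.433 g/mol.
3 Mg → 3.0000 mol MgO per formula unit; M(MgO) = 40.304, so MgO mass = 120.912 g.
120.912/875.433 × 100 = 13.81 wt%.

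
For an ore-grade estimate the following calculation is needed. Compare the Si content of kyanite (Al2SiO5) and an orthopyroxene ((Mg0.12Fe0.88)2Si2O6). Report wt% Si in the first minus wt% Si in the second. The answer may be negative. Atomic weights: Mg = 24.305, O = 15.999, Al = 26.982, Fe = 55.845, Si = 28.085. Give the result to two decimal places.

-4.59 percentage points

M(Al2SiO5) = 162.044 g/mol, so wt% Si = 28.085/162.044 × 100 = 17.33%.
M((Mg0.12Fe0.88)2Si2O6) = 256.284 g/mol, so wt% Si = 56.170/256.284 × 100 = 21.92%.
17.33 − 21.92 = -4.59 pp.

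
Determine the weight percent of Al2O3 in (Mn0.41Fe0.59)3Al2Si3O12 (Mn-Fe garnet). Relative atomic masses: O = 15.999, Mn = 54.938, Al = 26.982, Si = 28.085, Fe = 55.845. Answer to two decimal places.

Formula mass = 496.626 g/mol.
2 Al → 1.0000 mol Al2O3 per formula unit; M(Al2O3) = 101.961, so Al2O3 mass = 101.961 g.
101.961/496.626 × 100 = 20.53 wt%.

20.53 wt%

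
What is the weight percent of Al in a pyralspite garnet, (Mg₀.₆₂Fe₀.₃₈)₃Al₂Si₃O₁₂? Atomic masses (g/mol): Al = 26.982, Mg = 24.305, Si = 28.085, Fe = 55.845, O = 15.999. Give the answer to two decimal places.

Formula mass = 1.86·24.305 + 1.14·55.845 + 2·26.982 + 3·28.085 + 12·15.999 = 439.078 g/mol, of which 53.964 g is Al.
So Al makes up 53.964/439.078 = 0.1229 of the mass, i.e. 12.29%.

12.29 weight percent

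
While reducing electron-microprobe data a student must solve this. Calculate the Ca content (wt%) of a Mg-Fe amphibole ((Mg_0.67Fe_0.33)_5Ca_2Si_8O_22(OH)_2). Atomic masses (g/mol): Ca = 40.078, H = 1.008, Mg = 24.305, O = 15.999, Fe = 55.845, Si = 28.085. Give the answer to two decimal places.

M((Mg_0.67Fe_0.33)_5Ca_2Si_8O_22(OH)_2) = 864.394 g/mol.
Ca contributes 2 × 40.078 = 80.156 g per mole.
80.156/864.394 = 0.0927 → 9.27%.

9.27 wt%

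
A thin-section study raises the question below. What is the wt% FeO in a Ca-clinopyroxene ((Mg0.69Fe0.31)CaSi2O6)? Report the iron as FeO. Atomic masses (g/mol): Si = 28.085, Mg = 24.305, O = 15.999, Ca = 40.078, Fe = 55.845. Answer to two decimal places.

9.84 wt%

Molar mass of (Mg0.69Fe0.31)CaSi2O6 = 0.69*24.305 + 0.31*55.845 + 1*40.078 + 2*28.085 + 6*15.999 = 226.324 g/mol.
Each formula unit contains 0.31 Fe, equivalent to 0.31/1 = 0.3100 mol FeO.
M(FeO) = 1×55.845 + 1×15.999 = 71.844 g/mol.
Mass of FeO per formula unit = 0.3100 × 71.844 = 22.272 g.
FeO wt% = 22.272 / 226.324 × 100 = 9.84%.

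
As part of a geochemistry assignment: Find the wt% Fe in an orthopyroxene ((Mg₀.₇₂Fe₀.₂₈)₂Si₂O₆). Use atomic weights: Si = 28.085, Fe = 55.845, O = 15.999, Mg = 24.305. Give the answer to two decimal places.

14.32 mass %

Formula mass = 1.44×24.305 + 0.56×55.845 + 2×28.085 + 6×15.999 = 218.436 g/mol, of which 31.273 g is Fe.
So Fe makes up 31.273/218.436 = 0.1432 of the mass, i.e. 14.32%.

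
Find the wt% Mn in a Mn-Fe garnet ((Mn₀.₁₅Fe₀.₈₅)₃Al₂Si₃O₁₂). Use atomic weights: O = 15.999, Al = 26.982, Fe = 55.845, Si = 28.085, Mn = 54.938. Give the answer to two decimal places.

4.97 mass %

Molar mass of (Mn₀.₁₅Fe₀.₈₅)₃Al₂Si₃O₁₂: 0.45*54.938 + 2.55*55.845 + 2*26.982 + 3*28.085 + 12*15.999 = 497.334 g/mol.
Mass of Mn per formula unit: 0.45 × 54.938 = 24.722 g.
Weight fraction Mn = 24.722 / 497.334 = 0.0497.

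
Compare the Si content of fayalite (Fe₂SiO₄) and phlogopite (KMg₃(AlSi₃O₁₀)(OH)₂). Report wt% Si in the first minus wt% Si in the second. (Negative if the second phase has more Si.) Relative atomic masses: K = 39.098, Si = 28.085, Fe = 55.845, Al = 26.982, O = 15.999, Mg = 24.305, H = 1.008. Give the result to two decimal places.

M(Fe₂SiO₄) = 203.771 g/mol, so wt% Si = 28.085/203.771 × 100 = 13.78%.
M(KMg₃(AlSi₃O₁₀)(OH)₂) = 417.254 g/mol, so wt% Si = 84.255/417.254 × 100 = 20.19%.
13.78 − 20.19 = -6.41 pp.

-6.41 percentage points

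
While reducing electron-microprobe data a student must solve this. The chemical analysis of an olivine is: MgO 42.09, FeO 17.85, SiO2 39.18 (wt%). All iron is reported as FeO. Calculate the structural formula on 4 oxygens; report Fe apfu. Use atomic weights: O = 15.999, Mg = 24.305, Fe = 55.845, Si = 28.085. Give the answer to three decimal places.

MgO (M=40.304): mol = 1.04431; Mg = 1.04431, O = 1.04431.
FeO (M=71.844): mol = 0.24845; Fe = 0.24845, O = 0.24845.
SiO2 (M=60.083): mol = 0.65210; Si = 0.65210, O = 1.30420.
ΣO = 2.59696; factor = 4/ΣO = 1.54026.
Fe apfu = 0.24845 × 1.54026 = 0.383.

0.383 Fe apfu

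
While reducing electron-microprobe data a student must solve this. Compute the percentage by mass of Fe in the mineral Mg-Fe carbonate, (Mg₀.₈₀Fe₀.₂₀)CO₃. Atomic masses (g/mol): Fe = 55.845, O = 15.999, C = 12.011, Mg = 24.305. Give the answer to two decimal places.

12.32 wt%

M((Mg₀.₈₀Fe₀.₂₀)CO₃) = 90.621 g/mol.
Fe contributes 0.20 × 55.845 = 11.169 g per mole.
11.169/90.621 = 0.1232 → 12.32%.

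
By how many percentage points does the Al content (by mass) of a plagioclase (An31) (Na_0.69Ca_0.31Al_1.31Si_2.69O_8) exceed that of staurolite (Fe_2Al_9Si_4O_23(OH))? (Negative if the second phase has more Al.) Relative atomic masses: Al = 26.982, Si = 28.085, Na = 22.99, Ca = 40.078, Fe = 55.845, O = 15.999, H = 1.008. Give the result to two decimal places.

-15.28 percentage points

Al in Na_0.69Ca_0.31Al_1.31Si_2.69O_8: molar mass 267.174 g/mol; 1.31×26.982 = 35.346 g → 13.23 wt%.
Al in Fe_2Al_9Si_4O_23(OH): molar mass 851.852 g/mol; 9×26.982 = 242.838 g → 28.51 wt%.
Difference = 13.23 − 28.51 = -15.28 percentage points.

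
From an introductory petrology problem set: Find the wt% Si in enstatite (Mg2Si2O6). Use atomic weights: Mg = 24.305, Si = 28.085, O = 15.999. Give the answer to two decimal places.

27.98 wt%

Formula mass = 2*24.305 + 2*28.085 + 6*15.999 = 200.774 g/mol, of which 56.170 g is Si.
So Si makes up 56.170/200.774 = 0.2798 of the mass, i.e. 27.98%.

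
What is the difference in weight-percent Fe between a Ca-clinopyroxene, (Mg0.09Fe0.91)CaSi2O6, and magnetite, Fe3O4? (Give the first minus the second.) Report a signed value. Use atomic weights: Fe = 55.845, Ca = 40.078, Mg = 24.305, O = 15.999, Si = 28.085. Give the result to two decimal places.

Fe in (Mg0.09Fe0.91)CaSi2O6: molar mass 245.248 g/mol; 0.91×55.845 = 50.819 g → 20.72 wt%.
Fe in Fe3O4: molar mass 231.531 g/mol; 3×55.845 = 167.535 g → 72.36 wt%.
Difference = 20.72 − 72.36 = -51.64 percentage points.

-51.64 percentage points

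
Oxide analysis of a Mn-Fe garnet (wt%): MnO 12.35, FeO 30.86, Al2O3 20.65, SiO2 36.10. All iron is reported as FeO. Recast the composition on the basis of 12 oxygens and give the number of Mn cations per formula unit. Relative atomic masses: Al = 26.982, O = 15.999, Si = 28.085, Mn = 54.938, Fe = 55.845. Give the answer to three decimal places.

0.866 Mn apfu

12.35 wt% MnO ÷ 70.937 g/mol = 0.17410 mol, giving 0.17410 Mn and 0.17410 O.
30.86 wt% FeO ÷ 71.844 g/mol = 0.42954 mol, giving 0.42954 Fe and 0.42954 O.
20.65 wt% Al2O3 ÷ 101.961 g/mol = 0.20253 mol, giving 0.40506 Al and 0.60759 O.
36.10 wt% SiO2 ÷ 60.083 g/mol = 0.60084 mol, giving 0.60084 Si and 1.20168 O.
Oxygen sums to 2.41291; scaling by 12/2.41291 = 4.97325 puts the formula on 12 O.
Mn: 0.17410 × 4.97325 = 0.866 atoms per formula unit.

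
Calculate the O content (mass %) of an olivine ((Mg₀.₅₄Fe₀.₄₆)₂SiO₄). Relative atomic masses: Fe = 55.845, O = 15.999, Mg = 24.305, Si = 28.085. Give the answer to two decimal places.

37.71 mass %

Molar mass of (Mg₀.₅₄Fe₀.₄₆)₂SiO₄: 1.08·24.305 + 0.92·55.845 + 1·28.085 + 4·15.999 = 169.708 g/mol.
Mass of O per formula unit: 4 × 15.999 = 63.996 g.
Weight fraction O = 63.996 / 169.708 = 0.3771.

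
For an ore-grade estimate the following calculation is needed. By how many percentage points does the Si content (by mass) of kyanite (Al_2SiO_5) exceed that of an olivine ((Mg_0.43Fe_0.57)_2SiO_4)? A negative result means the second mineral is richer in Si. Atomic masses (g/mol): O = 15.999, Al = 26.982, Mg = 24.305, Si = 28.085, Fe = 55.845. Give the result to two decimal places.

1.43 percentage points

M(Al_2SiO_5) = 162.044 g/mol, so wt% Si = 28.085/162.044 × 100 = 17.33%.
M((Mg_0.43Fe_0.57)_2SiO_4) = 176.647 g/mol, so wt% Si = 28.085/176.647 × 100 = 15.90%.
17.33 − 15.90 = 1.43 pp.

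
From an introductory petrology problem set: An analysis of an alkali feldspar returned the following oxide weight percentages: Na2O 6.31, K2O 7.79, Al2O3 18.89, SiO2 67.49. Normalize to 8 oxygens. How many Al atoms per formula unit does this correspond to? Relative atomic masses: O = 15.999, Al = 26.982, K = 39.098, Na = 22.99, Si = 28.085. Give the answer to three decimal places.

0.992 Al apfu

6.31 wt% Na2O ÷ 61.979 g/mol = 0.10181 mol, giving 0.20362 Na and 0.10181 O.
7.79 wt% K2O ÷ 94.195 g/mol = 0.08270 mol, giving 0.16540 K and 0.08270 O.
18.89 wt% Al2O3 ÷ 101.961 g/mol = 0.18527 mol, giving 0.37054 Al and 0.55581 O.
67.49 wt% SiO2 ÷ 60.083 g/mol = 1.12328 mol, giving 1.12328 Si and 2.24656 O.
Oxygen sums to 2.98688; scaling by 8/2.98688 = 2.67838 puts the formula on 8 O.
Al: 0.37054 × 2.67838 = 0.992 atoms per formula unit.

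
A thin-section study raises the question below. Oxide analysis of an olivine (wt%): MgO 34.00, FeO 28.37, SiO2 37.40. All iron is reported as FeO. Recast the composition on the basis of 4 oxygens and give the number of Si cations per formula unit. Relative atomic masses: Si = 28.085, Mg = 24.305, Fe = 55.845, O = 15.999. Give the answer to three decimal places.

34.00 wt% MgO ÷ 40.304 g/mol = 0.84359 mol, giving 0.84359 Mg and 0.84359 O.
28.37 wt% FeO ÷ 71.844 g/mol = 0.39488 mol, giving 0.39488 Fe and 0.39488 O.
37.40 wt% SiO2 ÷ 60.083 g/mol = 0.62247 mol, giving 0.62247 Si and 1.24494 O.
Oxygen sums to 2.48341; scaling by 4/2.48341 = 1.61069 puts the formula on 4 O.
Si: 0.62247 × 1.61069 = 1.003 atoms per formula unit.

1.003 Si apfu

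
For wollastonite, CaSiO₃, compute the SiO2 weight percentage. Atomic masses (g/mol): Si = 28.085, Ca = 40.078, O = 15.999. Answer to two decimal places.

51.72 wt%

M(CaSiO₃) = 116.160 g/mol; M(SiO2) = 60.083 g/mol.
Moles SiO2 per formula unit = 1 Si ÷ 1 = 1.0000.
SiO2 fraction = (1.0000 × 60.083) / 116.160 = 60.083/116.160 = 0.5172.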